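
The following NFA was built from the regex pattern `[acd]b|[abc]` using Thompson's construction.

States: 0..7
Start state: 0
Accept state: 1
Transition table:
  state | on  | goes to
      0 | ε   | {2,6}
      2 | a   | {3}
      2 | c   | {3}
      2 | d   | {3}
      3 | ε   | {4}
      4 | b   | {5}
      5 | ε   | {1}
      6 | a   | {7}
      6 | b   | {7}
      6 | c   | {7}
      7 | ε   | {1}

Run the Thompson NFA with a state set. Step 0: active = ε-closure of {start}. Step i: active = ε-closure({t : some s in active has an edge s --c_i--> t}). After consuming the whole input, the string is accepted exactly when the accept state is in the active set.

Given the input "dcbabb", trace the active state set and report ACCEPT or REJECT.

start: ε-closure({0}) = {0,2,6}
'd' @ 1: {3,4}
'c' @ 2: {}  — dead — no transitions
rest 'babb' ignored (set empty)
after full input: {}  (accept=1 not in)

Answer: REJECT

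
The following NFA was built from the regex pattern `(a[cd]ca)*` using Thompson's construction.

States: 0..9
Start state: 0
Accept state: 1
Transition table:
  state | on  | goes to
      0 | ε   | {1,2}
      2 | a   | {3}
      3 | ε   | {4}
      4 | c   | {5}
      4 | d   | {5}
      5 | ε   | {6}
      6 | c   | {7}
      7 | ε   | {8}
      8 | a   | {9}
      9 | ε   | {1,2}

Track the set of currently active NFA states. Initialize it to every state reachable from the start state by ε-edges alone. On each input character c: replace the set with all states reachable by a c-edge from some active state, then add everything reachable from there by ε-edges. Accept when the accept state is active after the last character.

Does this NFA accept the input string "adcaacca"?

initial (ε-close {0}): {0,1,2}
'a' @ 1: {3,4}
'd' @ 2: {5,6}
'c' @ 3: {7,8}
'a' @ 4: {1,2,9}  ✓accept
'a' @ 5: {3,4}
'c' @ 6: {5,6}
'c' @ 7: {7,8}
'a' @ 8: {1,2,9}  ✓accept
end set {1,2,9} — state 1 in

Answer: ACCEPT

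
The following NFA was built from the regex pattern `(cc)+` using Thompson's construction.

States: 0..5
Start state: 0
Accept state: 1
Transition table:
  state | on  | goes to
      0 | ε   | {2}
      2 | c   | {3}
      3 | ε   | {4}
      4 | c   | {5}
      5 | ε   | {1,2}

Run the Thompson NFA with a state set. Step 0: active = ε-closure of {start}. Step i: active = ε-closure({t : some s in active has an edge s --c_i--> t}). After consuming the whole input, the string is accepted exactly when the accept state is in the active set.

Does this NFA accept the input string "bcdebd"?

initial (ε-close {0}): {0,2}
'b' @ 1: {}  — no active states
rest 'cdebd' ignored (set empty)
end set {} — state 1 not in

Answer: REJECT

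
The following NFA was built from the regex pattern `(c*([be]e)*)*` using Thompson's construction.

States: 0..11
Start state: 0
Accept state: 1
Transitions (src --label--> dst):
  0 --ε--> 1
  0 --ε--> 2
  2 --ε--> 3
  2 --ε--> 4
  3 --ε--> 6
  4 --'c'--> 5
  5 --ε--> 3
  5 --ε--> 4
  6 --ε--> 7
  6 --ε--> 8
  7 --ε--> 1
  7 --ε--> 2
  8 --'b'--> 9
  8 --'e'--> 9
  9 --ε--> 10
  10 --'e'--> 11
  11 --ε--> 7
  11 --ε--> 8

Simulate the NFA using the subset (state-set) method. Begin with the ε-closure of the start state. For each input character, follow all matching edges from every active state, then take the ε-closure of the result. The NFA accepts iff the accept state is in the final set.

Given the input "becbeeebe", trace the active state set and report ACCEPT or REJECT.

Answer: ACCEPT

Steps:
start: ε-closure({0}) = {0,1,2,3,4,6,7,8}
'b' @ 1: {9,10}
'e' @ 2: {1,2,3,4,6,7,8,11}  ✓accept
'c' @ 3: {1,2,3,4,5,6,7,8}  ✓accept
'b' @ 4: {9,10}
'e' @ 5: {1,2,3,4,6,7,8,11}  ✓accept
'e' @ 6: {9,10}
'e' @ 7: {1,2,3,4,6,7,8,11}  ✓accept
'b' @ 8: {9,10}
'e' @ 9: {1,2,3,4,6,7,8,11}  ✓accept
after full input: {1,2,3,4,6,7,8,11}  (accept=1 in)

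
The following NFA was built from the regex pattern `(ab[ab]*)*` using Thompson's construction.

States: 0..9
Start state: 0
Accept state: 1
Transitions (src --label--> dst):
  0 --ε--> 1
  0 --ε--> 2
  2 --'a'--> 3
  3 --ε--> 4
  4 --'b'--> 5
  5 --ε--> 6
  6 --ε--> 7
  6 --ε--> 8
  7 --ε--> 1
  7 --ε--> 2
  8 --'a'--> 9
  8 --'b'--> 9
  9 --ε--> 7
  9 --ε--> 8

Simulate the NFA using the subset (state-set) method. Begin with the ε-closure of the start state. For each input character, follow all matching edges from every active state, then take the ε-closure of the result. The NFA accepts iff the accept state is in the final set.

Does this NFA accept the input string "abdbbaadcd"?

start: ε-closure({0}) = {0,1,2}
'a' @ 1: {3,4}
'b' @ 2: {1,2,5,6,7,8}  ✓accept
'd' @ 3: {}  — no active states
rest 'bbaadcd' ignored (set empty)
after full input: {}  (accept=1 not in)

Answer: REJECT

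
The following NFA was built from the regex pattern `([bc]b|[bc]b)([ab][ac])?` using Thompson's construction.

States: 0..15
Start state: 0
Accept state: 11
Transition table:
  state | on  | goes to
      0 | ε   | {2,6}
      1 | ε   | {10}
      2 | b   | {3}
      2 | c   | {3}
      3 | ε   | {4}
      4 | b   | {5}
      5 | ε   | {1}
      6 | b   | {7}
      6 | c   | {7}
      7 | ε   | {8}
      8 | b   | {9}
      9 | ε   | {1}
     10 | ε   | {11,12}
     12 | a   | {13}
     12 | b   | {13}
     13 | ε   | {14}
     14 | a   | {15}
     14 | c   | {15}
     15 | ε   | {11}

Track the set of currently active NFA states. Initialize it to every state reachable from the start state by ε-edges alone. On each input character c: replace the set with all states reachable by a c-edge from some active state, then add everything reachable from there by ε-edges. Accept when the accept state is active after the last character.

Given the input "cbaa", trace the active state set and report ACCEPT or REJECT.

start: ε-closure({0}) = {0,2,6}
'c' @ 1: {3,4,7,8}
'b' @ 2: {1,5,9,10,11,12}  (accept∈set)
'a' @ 3: {13,14}
'a' @ 4: {11,15}  (accept∈set)
final: {11,15}; accept 11 in set

Answer: ACCEPT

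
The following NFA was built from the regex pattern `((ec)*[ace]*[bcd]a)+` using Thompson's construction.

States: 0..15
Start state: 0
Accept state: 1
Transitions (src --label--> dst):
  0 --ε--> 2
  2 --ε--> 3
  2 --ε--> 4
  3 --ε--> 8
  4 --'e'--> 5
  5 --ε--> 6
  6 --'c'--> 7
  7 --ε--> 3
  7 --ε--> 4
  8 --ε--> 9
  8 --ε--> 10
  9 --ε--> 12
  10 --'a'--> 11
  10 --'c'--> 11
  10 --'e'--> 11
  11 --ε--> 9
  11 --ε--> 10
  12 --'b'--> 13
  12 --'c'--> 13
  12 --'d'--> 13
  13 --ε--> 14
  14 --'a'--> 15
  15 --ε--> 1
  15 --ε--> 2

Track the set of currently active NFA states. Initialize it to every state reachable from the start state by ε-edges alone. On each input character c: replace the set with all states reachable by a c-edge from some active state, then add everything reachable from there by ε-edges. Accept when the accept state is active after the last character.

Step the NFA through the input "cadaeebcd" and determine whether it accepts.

Answer: REJECT

Derivation:
initial (ε-close {0}): {0,2,3,4,8,9,10,12}
'c' @ 1: {9,10,11,12,13,14}
'a' @ 2: {1,2,3,4,8,9,10,11,12,15}  (accept∈set)
'd' @ 3: {13,14}
'a' @ 4: {1,2,3,4,8,9,10,12,15}  (accept∈set)
'e' @ 5: {5,6,9,10,11,12}
'e' @ 6: {9,10,11,12}
'b' @ 7: {13,14}
'c' @ 8: {}  — no active states
rest 'd' ignored (set empty)
after full input: {}  (accept=1 not in)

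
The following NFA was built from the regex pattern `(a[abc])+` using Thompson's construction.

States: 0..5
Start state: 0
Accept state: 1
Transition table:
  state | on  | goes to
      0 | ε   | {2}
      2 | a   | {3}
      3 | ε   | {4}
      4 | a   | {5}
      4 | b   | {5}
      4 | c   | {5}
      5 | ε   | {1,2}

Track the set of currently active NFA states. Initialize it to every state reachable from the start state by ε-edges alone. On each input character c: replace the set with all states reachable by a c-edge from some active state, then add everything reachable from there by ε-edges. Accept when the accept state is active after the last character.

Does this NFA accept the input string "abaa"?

Answer: ACCEPT

Steps:
initial (ε-close {0}): {0,2}
'a' @ 1: {3,4}
'b' @ 2: {1,2,5}  [accepting]
'a' @ 3: {3,4}
'a' @ 4: {1,2,5}  [accepting]
after full input: {1,2,5}  (accept=1 in)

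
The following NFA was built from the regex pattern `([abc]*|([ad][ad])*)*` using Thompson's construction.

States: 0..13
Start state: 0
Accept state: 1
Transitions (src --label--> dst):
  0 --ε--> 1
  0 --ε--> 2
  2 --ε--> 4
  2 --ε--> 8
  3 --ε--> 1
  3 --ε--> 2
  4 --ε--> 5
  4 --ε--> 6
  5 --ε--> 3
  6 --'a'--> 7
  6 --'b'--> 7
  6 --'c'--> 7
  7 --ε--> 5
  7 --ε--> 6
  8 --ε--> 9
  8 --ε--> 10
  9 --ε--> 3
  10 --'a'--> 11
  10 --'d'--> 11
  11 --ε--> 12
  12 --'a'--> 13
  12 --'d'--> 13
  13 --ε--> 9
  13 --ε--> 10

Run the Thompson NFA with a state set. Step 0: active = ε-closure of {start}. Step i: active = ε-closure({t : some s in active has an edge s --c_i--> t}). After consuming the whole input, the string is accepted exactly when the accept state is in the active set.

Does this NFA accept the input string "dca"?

start: ε-closure({0}) = {0,1,2,3,4,5,6,8,9,10}
'd' @ 1: {11,12}
'c' @ 2: {}  — state set empty
rest 'a' ignored (set empty)
final: {}; accept 1 not in set

Answer: REJECT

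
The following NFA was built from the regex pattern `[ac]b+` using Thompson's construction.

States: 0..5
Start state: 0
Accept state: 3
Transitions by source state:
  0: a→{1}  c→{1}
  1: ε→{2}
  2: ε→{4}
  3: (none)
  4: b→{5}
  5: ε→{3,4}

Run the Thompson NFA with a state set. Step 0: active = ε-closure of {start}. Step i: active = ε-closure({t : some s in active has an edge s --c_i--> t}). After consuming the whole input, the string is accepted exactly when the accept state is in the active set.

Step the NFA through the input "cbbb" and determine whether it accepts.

S₀ = ε-closure({0}) = {0}
'c' @ 1: {1,2,4}
'b' @ 2: {3,4,5}  [accepting]
'b' @ 3: {3,4,5}  [accepting]
'b' @ 4: {3,4,5}  [accepting]
final: {3,4,5}; accept 3 in set

Answer: ACCEPT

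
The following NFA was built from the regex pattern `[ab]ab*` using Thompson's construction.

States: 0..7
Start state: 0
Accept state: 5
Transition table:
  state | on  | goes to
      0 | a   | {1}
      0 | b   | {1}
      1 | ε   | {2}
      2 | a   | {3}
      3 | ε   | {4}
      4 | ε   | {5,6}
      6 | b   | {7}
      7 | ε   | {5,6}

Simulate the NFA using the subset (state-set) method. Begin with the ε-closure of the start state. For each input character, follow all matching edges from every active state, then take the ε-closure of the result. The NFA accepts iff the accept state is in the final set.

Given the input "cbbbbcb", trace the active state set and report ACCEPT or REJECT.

Answer: REJECT

Derivation:
start: ε-closure({0}) = {0}
'c' @ 1: {}  — no active states
rest 'bbbbcb' ignored (set empty)
final: {}; accept 5 not in set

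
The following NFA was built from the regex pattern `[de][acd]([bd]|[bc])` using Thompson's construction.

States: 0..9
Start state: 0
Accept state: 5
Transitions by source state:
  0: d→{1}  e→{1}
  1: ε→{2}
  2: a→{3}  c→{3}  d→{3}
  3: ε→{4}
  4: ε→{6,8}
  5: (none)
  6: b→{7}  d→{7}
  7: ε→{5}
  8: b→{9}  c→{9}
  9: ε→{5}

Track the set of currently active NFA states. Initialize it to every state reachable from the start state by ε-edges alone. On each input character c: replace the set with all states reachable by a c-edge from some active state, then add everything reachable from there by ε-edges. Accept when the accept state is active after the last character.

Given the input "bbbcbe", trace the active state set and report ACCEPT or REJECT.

start: ε-closure({0}) = {0}
'b' @ 1: {}  — no active states
rest 'bbcbe' ignored (set empty)
final: {}; accept 5 not in set

Answer: REJECT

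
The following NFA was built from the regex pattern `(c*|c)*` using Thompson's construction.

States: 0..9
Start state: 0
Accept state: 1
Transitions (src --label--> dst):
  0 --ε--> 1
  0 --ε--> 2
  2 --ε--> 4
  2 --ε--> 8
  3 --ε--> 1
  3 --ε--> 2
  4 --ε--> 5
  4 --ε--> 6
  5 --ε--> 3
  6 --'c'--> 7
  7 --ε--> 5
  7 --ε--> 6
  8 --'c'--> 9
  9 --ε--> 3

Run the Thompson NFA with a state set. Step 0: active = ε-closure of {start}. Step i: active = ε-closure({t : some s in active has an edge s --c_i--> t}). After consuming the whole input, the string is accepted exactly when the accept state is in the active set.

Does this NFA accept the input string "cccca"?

Answer: REJECT

Steps:
initial (ε-close {0}): {0,1,2,3,4,5,6,8}
'c' @ 1: {1,2,3,4,5,6,7,8,9}  ✓accept
'c' @ 2: {1,2,3,4,5,6,7,8,9}  ✓accept
'c' @ 3: {1,2,3,4,5,6,7,8,9}  ✓accept
'c' @ 4: {1,2,3,4,5,6,7,8,9}  ✓accept
'a' @ 5: {}  — state set empty
end set {} — state 1 not in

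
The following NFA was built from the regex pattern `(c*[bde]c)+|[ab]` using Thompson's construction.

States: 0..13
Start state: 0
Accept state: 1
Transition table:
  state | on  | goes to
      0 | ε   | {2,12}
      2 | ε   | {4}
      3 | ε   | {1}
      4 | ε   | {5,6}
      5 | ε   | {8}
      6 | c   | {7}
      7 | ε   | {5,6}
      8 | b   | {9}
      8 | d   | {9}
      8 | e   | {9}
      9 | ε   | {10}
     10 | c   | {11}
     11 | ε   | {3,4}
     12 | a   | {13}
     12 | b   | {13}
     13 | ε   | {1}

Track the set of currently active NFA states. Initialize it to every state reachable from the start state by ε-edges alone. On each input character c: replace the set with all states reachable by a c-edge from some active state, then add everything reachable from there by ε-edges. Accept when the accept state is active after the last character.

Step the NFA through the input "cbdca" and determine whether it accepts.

start: ε-closure({0}) = {0,2,4,5,6,8,12}
'c' @ 1: {5,6,7,8}
'b' @ 2: {9,10}
'd' @ 3: {}  — dead — no transitions
rest 'ca' ignored (set empty)
after full input: {}  (accept=1 not in)

Answer: REJECT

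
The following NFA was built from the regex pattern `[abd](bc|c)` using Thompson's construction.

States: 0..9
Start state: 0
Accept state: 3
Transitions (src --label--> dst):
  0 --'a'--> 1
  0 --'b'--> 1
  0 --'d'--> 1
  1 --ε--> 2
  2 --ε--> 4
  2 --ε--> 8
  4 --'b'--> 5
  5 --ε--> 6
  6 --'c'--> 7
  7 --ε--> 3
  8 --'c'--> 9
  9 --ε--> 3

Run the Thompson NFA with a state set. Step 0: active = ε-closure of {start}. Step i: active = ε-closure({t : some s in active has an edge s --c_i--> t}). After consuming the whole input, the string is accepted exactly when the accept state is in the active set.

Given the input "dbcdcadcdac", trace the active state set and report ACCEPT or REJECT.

Answer: REJECT

Steps:
start: ε-closure({0}) = {0}
'd' @ 1: {1,2,4,8}
'b' @ 2: {5,6}
'c' @ 3: {3,7}  (accept∈set)
'd' @ 4: {}  — no active states
rest 'cadcdac' ignored (set empty)
end set {} — state 3 not in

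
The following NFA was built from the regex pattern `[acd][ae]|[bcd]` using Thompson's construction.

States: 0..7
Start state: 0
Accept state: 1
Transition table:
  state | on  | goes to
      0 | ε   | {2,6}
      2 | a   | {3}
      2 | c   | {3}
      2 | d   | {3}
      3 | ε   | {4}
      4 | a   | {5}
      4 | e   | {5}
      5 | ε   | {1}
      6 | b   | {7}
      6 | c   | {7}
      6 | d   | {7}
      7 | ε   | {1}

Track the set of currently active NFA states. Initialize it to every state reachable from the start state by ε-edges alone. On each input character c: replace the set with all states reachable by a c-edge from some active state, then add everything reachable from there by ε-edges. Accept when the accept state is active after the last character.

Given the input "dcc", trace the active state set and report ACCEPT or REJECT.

S₀ = ε-closure({0}) = {0,2,6}
'd' @ 1: {1,3,4,7}  [accepting]
'c' @ 2: {}  — state set empty
rest 'c' ignored (set empty)
after full input: {}  (accept=1 not in)

Answer: REJECT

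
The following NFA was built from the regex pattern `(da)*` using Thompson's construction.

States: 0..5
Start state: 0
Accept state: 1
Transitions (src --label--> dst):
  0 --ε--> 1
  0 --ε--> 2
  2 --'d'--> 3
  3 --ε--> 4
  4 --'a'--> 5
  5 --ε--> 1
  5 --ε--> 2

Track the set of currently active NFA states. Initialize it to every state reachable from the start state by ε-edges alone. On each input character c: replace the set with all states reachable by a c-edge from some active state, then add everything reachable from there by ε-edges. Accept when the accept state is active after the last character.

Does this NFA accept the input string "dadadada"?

start: ε-closure({0}) = {0,1,2}
'd' @ 1: {3,4}
'a' @ 2: {1,2,5}  [accepting]
'd' @ 3: {3,4}
'a' @ 4: {1,2,5}  [accepting]
'd' @ 5: {3,4}
'a' @ 6: {1,2,5}  [accepting]
'd' @ 7: {3,4}
'a' @ 8: {1,2,5}  [accepting]
final: {1,2,5}; accept 1 in set

Answer: ACCEPT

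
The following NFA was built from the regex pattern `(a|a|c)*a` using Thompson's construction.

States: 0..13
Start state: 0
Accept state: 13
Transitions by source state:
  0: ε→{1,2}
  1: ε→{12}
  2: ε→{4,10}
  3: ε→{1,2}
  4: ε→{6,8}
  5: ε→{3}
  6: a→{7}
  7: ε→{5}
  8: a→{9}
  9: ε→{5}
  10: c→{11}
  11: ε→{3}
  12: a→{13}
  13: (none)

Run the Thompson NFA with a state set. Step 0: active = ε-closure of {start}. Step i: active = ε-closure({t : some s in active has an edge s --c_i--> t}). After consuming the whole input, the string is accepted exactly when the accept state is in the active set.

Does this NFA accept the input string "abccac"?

Answer: REJECT

Derivation:
initial (ε-close {0}): {0,1,2,4,6,8,10,12}
'a' @ 1: {1,2,3,4,5,6,7,8,9,10,12,13}  (accept∈set)
'b' @ 2: {}  — no active states
rest 'ccac' ignored (set empty)
after full input: {}  (accept=13 not in)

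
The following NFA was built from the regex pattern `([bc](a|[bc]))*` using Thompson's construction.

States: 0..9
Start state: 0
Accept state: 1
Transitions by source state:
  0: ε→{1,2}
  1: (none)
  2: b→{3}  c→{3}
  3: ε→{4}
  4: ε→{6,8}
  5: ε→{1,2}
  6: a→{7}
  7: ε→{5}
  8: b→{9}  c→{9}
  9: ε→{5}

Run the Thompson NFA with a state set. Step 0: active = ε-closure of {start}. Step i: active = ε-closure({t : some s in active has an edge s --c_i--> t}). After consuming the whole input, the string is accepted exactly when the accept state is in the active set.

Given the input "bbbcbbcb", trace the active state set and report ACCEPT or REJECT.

Answer: ACCEPT

Trace:
start: ε-closure({0}) = {0,1,2}
'b' @ 1: {3,4,6,8}
'b' @ 2: {1,2,5,9}  [accepting]
'b' @ 3: {3,4,6,8}
'c' @ 4: {1,2,5,9}  [accepting]
'b' @ 5: {3,4,6,8}
'b' @ 6: {1,2,5,9}  [accepting]
'c' @ 7: {3,4,6,8}
'b' @ 8: {1,2,5,9}  [accepting]
final: {1,2,5,9}; accept 1 in set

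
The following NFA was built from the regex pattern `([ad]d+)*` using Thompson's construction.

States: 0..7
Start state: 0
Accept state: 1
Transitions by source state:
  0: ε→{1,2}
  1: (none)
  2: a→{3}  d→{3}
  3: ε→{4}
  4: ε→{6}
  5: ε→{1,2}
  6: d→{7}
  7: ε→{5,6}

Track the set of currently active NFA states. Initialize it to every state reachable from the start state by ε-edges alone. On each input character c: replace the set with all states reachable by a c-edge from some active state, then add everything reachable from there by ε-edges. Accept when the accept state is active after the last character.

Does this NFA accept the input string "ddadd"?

Answer: ACCEPT

Steps:
initial (ε-close {0}): {0,1,2}
'd' @ 1: {3,4,6}
'd' @ 2: {1,2,5,6,7}  (accept∈set)
'a' @ 3: {3,4,6}
'd' @ 4: {1,2,5,6,7}  (accept∈set)
'd' @ 5: {1,2,3,4,5,6,7}  (accept∈set)
final: {1,2,3,4,5,6,7}; accept 1 in set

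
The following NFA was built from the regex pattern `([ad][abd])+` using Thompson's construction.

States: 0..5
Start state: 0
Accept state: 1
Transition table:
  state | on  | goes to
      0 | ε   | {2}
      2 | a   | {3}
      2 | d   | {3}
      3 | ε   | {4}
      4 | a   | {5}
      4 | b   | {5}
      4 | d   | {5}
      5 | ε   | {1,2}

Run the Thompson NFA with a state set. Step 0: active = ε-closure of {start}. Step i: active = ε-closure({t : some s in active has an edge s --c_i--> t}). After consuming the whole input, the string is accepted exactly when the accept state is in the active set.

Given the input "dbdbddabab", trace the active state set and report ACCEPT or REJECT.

S₀ = ε-closure({0}) = {0,2}
'd' @ 1: {3,4}
'b' @ 2: {1,2,5}  [accepting]
'd' @ 3: {3,4}
'b' @ 4: {1,2,5}  [accepting]
'd' @ 5: {3,4}
'd' @ 6: {1,2,5}  [accepting]
'a' @ 7: {3,4}
'b' @ 8: {1,2,5}  [accepting]
'a' @ 9: {3,4}
'b' @ 10: {1,2,5}  [accepting]
final: {1,2,5}; accept 1 in set

Answer: ACCEPT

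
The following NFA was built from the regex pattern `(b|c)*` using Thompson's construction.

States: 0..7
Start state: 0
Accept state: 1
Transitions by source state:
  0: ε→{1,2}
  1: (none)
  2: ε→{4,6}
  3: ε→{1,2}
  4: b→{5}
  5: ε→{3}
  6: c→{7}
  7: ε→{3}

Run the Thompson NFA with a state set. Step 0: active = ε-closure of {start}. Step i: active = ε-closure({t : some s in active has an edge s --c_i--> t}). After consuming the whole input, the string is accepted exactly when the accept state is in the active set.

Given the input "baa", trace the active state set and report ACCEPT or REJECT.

Answer: REJECT

Derivation:
start: ε-closure({0}) = {0,1,2,4,6}
'b' @ 1: {1,2,3,4,5,6}  (accept∈set)
'a' @ 2: {}  — dead — no transitions
rest 'a' ignored (set empty)
after full input: {}  (accept=1 not in)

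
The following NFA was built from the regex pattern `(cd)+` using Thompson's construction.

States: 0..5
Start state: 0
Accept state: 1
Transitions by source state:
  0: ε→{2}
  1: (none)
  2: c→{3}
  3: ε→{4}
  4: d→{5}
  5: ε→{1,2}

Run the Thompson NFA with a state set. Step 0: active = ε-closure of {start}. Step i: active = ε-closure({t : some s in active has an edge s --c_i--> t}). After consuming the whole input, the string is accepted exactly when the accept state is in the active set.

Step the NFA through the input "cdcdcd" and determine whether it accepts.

S₀ = ε-closure({0}) = {0,2}
'c' @ 1: {3,4}
'd' @ 2: {1,2,5}  (accept∈set)
'c' @ 3: {3,4}
'd' @ 4: {1,2,5}  (accept∈set)
'c' @ 5: {3,4}
'd' @ 6: {1,2,5}  (accept∈set)
final: {1,2,5}; accept 1 in set

Answer: ACCEPT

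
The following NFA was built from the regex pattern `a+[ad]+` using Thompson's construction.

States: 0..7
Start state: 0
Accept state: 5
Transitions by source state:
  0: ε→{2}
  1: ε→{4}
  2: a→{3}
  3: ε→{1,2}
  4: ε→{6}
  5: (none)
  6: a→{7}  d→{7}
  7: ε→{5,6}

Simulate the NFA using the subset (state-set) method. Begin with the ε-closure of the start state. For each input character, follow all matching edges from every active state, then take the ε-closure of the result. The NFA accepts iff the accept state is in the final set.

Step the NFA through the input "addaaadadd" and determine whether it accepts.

Answer: ACCEPT

Trace:
start: ε-closure({0}) = {0,2}
'a' @ 1: {1,2,3,4,6}
'd' @ 2: {5,6,7}  [accepting]
'd' @ 3: {5,6,7}  [accepting]
'a' @ 4: {5,6,7}  [accepting]
'a' @ 5: {5,6,7}  [accepting]
'a' @ 6: {5,6,7}  [accepting]
'd' @ 7: {5,6,7}  [accepting]
'a' @ 8: {5,6,7}  [accepting]
'd' @ 9: {5,6,7}  [accepting]
'd' @ 10: {5,6,7}  [accepting]
final: {5,6,7}; accept 5 in set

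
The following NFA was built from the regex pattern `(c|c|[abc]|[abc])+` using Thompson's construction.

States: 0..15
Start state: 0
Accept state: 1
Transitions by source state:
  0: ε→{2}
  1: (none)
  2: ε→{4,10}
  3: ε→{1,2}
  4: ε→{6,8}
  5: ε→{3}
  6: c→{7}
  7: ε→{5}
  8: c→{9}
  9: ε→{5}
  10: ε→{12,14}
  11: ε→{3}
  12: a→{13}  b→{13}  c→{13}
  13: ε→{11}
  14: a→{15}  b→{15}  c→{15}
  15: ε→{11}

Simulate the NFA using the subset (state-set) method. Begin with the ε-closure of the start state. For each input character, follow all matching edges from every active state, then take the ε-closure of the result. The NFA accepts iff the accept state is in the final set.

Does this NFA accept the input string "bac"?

Answer: ACCEPT

Trace:
start: ε-closure({0}) = {0,2,4,6,8,10,12,14}
'b' @ 1: {1,2,3,4,6,8,10,11,12,13,14,15}  (accept∈set)
'a' @ 2: {1,2,3,4,6,8,10,11,12,13,14,15}  (accept∈set)
'c' @ 3: {1,2,3,4,5,6,7,8,9,10,11,12,13,14,15}  (accept∈set)
after full input: {1,2,3,4,5,6,7,8,9,10,11,12,13,14,15}  (accept=1 in)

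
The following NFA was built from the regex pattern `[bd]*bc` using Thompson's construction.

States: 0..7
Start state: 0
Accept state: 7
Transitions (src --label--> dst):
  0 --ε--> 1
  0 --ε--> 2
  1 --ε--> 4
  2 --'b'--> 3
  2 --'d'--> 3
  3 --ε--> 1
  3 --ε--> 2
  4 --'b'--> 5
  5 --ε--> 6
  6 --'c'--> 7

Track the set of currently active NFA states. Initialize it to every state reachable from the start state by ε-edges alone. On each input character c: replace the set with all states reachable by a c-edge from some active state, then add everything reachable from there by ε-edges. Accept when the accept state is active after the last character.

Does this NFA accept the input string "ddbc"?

Answer: ACCEPT

Trace:
S₀ = ε-closure({0}) = {0,1,2,4}
'd' @ 1: {1,2,3,4}
'd' @ 2: {1,2,3,4}
'b' @ 3: {1,2,3,4,5,6}
'c' @ 4: {7}  [accepting]
after full input: {7}  (accept=7 in)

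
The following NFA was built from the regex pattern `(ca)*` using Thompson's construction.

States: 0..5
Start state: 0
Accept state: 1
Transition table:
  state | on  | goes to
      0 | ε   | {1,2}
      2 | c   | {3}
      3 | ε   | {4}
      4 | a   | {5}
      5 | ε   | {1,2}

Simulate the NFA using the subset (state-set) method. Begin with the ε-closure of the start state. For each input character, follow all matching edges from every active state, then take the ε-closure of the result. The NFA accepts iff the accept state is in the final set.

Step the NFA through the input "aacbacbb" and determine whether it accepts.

S₀ = ε-closure({0}) = {0,1,2}
'a' @ 1: {}  — dead — no transitions
rest 'acbacbb' ignored (set empty)
final: {}; accept 1 not in set

Answer: REJECT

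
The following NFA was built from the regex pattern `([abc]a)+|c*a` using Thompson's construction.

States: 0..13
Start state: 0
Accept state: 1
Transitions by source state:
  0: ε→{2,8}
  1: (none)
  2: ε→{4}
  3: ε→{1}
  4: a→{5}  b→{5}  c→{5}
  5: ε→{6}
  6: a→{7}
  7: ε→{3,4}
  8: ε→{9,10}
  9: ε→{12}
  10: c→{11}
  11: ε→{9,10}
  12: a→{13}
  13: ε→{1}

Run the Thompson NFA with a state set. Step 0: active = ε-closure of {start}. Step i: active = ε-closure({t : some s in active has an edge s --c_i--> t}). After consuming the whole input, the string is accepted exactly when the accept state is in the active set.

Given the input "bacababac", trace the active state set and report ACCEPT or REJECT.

Answer: REJECT

Trace:
start: ε-closure({0}) = {0,2,4,8,9,10,12}
'b' @ 1: {5,6}
'a' @ 2: {1,3,4,7}  (accept∈set)
'c' @ 3: {5,6}
'a' @ 4: {1,3,4,7}  (accept∈set)
'b' @ 5: {5,6}
'a' @ 6: {1,3,4,7}  (accept∈set)
'b' @ 7: {5,6}
'a' @ 8: {1,3,4,7}  (accept∈set)
'c' @ 9: {5,6}
end set {5,6} — state 1 not in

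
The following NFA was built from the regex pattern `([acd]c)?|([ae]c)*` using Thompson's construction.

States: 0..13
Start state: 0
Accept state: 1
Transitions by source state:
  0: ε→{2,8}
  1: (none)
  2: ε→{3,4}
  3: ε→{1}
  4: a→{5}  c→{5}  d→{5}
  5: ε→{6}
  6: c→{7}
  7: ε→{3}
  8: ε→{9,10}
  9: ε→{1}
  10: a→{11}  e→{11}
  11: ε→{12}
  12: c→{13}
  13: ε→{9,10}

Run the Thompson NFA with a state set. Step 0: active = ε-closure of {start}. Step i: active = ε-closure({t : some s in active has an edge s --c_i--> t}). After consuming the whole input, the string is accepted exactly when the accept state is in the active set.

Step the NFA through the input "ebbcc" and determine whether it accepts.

start: ε-closure({0}) = {0,1,2,3,4,8,9,10}
'e' @ 1: {11,12}
'b' @ 2: {}  — state set empty
rest 'bcc' ignored (set empty)
final: {}; accept 1 not in set

Answer: REJECT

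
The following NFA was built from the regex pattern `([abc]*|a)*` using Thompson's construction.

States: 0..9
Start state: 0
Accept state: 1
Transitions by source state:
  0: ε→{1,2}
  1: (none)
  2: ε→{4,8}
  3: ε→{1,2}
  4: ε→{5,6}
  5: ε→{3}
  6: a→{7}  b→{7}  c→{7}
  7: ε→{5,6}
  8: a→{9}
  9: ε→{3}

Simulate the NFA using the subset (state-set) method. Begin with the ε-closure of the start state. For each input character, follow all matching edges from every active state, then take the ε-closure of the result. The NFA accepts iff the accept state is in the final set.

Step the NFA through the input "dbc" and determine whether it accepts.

initial (ε-close {0}): {0,1,2,3,4,5,6,8}
'd' @ 1: {}  — no active states
rest 'bc' ignored (set empty)
after full input: {}  (accept=1 not in)

Answer: REJECT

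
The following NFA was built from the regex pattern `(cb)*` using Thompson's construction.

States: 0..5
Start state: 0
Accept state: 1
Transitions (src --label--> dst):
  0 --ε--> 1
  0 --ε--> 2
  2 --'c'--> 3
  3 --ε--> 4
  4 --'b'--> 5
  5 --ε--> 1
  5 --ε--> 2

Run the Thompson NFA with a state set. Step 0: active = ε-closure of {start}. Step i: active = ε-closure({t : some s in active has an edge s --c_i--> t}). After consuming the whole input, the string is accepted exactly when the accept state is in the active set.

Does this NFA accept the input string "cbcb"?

S₀ = ε-closure({0}) = {0,1,2}
'c' @ 1: {3,4}
'b' @ 2: {1,2,5}  (accept∈set)
'c' @ 3: {3,4}
'b' @ 4: {1,2,5}  (accept∈set)
after full input: {1,2,5}  (accept=1 in)

Answer: ACCEPT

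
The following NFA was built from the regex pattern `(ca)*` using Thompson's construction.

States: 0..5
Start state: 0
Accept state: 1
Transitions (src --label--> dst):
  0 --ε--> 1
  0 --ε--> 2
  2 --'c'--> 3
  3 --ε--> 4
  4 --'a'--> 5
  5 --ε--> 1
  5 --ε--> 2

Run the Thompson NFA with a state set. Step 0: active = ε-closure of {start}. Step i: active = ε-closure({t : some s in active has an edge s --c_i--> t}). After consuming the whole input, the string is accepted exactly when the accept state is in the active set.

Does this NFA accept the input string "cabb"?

Answer: REJECT

Derivation:
S₀ = ε-closure({0}) = {0,1,2}
'c' @ 1: {3,4}
'a' @ 2: {1,2,5}  ✓accept
'b' @ 3: {}  — dead — no transitions
rest 'b' ignored (set empty)
final: {}; accept 1 not in set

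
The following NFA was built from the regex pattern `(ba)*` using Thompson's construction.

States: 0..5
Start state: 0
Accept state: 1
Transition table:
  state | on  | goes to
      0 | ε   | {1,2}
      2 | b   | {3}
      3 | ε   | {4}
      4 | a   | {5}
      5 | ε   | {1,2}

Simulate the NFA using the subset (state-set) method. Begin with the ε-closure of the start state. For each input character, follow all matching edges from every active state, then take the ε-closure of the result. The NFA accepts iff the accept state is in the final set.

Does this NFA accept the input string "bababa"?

S₀ = ε-closure({0}) = {0,1,2}
'b' @ 1: {3,4}
'a' @ 2: {1,2,5}  [accepting]
'b' @ 3: {3,4}
'a' @ 4: {1,2,5}  [accepting]
'b' @ 5: {3,4}
'a' @ 6: {1,2,5}  [accepting]
final: {1,2,5}; accept 1 in set

Answer: ACCEPT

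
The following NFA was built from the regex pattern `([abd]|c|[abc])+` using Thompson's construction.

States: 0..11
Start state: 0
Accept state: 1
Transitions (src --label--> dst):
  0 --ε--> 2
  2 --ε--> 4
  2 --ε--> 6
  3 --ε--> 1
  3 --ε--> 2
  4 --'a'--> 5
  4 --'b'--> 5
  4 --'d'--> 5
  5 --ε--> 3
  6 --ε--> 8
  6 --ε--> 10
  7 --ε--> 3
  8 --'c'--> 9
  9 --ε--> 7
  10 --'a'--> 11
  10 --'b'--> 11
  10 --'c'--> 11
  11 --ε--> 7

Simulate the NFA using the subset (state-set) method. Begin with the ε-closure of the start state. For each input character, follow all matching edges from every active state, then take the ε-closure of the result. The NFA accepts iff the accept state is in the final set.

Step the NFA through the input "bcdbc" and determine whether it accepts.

start: ε-closure({0}) = {0,2,4,6,8,10}
'b' @ 1: {1,2,3,4,5,6,7,8,10,11}  [accepting]
'c' @ 2: {1,2,3,4,6,7,8,9,10,11}  [accepting]
'd' @ 3: {1,2,3,4,5,6,8,10}  [accepting]
'b' @ 4: {1,2,3,4,5,6,7,8,10,11}  [accepting]
'c' @ 5: {1,2,3,4,6,7,8,9,10,11}  [accepting]
final: {1,2,3,4,6,7,8,9,10,11}; accept 1 in set

Answer: ACCEPT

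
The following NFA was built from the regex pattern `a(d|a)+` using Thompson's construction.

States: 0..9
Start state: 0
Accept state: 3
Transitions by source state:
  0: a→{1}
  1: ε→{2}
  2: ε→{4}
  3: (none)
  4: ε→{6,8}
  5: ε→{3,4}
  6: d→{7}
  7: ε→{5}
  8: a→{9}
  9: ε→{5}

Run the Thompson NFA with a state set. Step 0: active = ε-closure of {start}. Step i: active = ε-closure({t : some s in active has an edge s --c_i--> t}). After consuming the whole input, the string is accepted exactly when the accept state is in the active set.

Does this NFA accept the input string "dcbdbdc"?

Answer: REJECT

Trace:
initial (ε-close {0}): {0}
'd' @ 1: {}  — dead — no transitions
rest 'cbdbdc' ignored (set empty)
final: {}; accept 3 not in set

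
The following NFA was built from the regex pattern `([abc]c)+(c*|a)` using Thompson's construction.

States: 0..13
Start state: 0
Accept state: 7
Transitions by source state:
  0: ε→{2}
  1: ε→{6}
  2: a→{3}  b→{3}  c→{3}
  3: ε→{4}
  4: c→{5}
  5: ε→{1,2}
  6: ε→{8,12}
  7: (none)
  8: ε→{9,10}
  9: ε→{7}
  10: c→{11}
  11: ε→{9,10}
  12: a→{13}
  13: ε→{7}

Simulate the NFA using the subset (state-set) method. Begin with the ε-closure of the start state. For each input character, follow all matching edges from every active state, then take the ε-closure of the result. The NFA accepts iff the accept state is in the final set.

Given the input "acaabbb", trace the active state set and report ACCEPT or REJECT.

start: ε-closure({0}) = {0,2}
'a' @ 1: {3,4}
'c' @ 2: {1,2,5,6,7,8,9,10,12}  [accepting]
'a' @ 3: {3,4,7,13}  [accepting]
'a' @ 4: {}  — state set empty
rest 'bbb' ignored (set empty)
after full input: {}  (accept=7 not in)

Answer: REJECT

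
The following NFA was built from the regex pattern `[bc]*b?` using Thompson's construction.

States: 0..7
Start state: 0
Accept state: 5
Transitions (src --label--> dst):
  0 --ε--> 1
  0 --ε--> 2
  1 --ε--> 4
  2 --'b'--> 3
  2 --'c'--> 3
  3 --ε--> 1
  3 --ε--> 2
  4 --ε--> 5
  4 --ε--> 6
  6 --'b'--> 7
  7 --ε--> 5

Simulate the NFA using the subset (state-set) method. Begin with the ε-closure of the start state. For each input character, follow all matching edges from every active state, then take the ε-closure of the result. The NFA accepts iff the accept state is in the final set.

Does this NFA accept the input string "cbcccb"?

initial (ε-close {0}): {0,1,2,4,5,6}
'c' @ 1: {1,2,3,4,5,6}  [accepting]
'b' @ 2: {1,2,3,4,5,6,7}  [accepting]
'c' @ 3: {1,2,3,4,5,6}  [accepting]
'c' @ 4: {1,2,3,4,5,6}  [accepting]
'c' @ 5: {1,2,3,4,5,6}  [accepting]
'b' @ 6: {1,2,3,4,5,6,7}  [accepting]
after full input: {1,2,3,4,5,6,7}  (accept=5 in)

Answer: ACCEPT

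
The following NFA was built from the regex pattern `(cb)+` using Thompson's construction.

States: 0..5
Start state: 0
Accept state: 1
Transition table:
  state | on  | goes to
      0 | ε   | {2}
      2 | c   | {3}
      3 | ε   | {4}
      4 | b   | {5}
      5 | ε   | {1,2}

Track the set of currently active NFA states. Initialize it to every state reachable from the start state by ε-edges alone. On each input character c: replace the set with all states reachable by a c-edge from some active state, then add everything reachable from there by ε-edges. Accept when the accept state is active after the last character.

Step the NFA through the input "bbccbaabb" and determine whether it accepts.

start: ε-closure({0}) = {0,2}
'b' @ 1: {}  — no active states
rest 'bccbaabb' ignored (set empty)
after full input: {}  (accept=1 not in)

Answer: REJECT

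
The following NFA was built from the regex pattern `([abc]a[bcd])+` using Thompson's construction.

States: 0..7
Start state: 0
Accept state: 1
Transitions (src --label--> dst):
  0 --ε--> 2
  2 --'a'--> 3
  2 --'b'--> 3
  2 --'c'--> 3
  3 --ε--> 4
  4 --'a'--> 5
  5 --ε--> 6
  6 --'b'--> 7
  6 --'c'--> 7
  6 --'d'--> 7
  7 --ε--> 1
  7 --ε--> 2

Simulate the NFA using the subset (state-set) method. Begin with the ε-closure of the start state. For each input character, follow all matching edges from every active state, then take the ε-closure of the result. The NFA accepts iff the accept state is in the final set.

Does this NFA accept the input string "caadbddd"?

Answer: REJECT

Derivation:
start: ε-closure({0}) = {0,2}
'c' @ 1: {3,4}
'a' @ 2: {5,6}
'a' @ 3: {}  — dead — no transitions
rest 'dbddd' ignored (set empty)
final: {}; accept 1 not in set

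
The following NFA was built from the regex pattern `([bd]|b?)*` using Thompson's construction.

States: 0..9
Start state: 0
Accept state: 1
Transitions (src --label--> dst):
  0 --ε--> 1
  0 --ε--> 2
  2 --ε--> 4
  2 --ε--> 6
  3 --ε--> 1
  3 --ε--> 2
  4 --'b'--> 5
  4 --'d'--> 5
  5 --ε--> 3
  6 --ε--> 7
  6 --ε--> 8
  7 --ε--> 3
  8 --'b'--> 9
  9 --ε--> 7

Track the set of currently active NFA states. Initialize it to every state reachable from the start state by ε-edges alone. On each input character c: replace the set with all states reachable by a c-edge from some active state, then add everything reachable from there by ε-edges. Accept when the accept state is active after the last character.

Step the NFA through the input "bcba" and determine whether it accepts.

initial (ε-close {0}): {0,1,2,3,4,6,7,8}
'b' @ 1: {1,2,3,4,5,6,7,8,9}  (accept∈set)
'c' @ 2: {}  — state set empty
rest 'ba' ignored (set empty)
end set {} — state 1 not in

Answer: REJECT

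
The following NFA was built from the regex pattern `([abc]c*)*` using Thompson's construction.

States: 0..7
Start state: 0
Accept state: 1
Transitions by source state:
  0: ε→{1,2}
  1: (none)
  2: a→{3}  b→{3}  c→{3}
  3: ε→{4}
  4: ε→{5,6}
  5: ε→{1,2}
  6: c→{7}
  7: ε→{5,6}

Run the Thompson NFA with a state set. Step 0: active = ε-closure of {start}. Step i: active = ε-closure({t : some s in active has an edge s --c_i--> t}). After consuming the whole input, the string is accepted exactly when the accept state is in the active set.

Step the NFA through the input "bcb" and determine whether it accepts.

Answer: ACCEPT

Steps:
S₀ = ε-closure({0}) = {0,1,2}
'b' @ 1: {1,2,3,4,5,6}  ✓accept
'c' @ 2: {1,2,3,4,5,6,7}  ✓accept
'b' @ 3: {1,2,3,4,5,6}  ✓accept
after full input: {1,2,3,4,5,6}  (accept=1 in)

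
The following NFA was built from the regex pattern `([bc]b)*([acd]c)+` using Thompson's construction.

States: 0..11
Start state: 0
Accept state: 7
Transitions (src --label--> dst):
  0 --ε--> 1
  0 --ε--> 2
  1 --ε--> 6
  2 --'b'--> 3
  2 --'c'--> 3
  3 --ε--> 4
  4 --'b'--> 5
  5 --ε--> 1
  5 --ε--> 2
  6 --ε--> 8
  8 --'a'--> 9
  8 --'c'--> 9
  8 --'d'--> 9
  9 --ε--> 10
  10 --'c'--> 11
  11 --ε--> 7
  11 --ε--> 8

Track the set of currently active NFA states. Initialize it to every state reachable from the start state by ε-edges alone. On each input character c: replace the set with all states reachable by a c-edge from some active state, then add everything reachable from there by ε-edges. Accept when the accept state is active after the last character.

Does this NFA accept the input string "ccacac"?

S₀ = ε-closure({0}) = {0,1,2,6,8}
'c' @ 1: {3,4,9,10}
'c' @ 2: {7,8,11}  ✓accept
'a' @ 3: {9,10}
'c' @ 4: {7,8,11}  ✓accept
'a' @ 5: {9,10}
'c' @ 6: {7,8,11}  ✓accept
after full input: {7,8,11}  (accept=7 in)

Answer: ACCEPT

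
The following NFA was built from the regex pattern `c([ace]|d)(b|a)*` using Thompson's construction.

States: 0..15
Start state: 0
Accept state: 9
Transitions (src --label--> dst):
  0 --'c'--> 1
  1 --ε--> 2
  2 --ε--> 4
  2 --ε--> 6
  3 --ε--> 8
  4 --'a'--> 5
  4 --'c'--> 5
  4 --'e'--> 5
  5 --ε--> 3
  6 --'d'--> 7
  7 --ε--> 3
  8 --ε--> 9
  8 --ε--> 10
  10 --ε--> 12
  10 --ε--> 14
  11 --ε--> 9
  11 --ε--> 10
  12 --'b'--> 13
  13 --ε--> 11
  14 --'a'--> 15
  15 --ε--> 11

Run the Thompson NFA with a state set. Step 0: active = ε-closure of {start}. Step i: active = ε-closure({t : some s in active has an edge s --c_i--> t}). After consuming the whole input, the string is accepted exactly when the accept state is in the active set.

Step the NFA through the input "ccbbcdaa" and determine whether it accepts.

initial (ε-close {0}): {0}
'c' @ 1: {1,2,4,6}
'c' @ 2: {3,5,8,9,10,12,14}  ✓accept
'b' @ 3: {9,10,11,12,13,14}  ✓accept
'b' @ 4: {9,10,11,12,13,14}  ✓accept
'c' @ 5: {}  — state set empty
rest 'daa' ignored (set empty)
after full input: {}  (accept=9 not in)

Answer: REJECT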